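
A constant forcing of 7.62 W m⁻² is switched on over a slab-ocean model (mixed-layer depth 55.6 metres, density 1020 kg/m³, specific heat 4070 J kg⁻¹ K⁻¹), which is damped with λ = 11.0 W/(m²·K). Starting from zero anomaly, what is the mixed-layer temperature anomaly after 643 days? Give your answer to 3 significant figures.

Areal heat capacity C = ρ c_p D = 1020 × 4070 × 55.6 = 2.31×10^8 J m⁻² K⁻¹.
τ = C / λ = 2.31×10^8 / 11.0 = 2.10×10^7 s.
Equilibrium anomaly ΔT_eq = F / λ = 7.62 / 11.0 = 0.693 K.
t = 643 days = 5.56×10^7 s, so t/τ = 2.65.
ΔT(t) = ΔT_eq (1 − e^(−t/τ)) = 0.693 × (1 − e^−2.65) = 0.644 K.

0.644 K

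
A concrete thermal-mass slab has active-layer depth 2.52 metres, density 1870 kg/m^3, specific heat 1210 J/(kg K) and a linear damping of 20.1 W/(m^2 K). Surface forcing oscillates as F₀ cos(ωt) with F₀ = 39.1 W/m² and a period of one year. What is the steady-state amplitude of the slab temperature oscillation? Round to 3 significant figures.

1.94 K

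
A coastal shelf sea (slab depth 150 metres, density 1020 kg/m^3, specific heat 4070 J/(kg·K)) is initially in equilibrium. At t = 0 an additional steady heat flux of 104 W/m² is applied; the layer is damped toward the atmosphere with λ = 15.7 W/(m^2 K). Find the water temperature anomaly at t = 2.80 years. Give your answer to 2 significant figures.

5.9 K

Areal heat capacity C = ρ c_p D = 1020 × 4070 × 150 = 6.23×10^8 J/(m²·K).
τ = C / λ = 6.23×10^8 / 15.7 = 3.97×10^7 s.
Equilibrium anomaly ΔT_eq = F / λ = 104 / 15.7 = 6.62 K.
t = 2.80 years = 8.84×10^7 s, so t/τ = 2.23.
ΔT(t) = ΔT_eq (1 − e^(−t/τ)) = 6.62 × (1 − e^−2.23) = 5.91 K.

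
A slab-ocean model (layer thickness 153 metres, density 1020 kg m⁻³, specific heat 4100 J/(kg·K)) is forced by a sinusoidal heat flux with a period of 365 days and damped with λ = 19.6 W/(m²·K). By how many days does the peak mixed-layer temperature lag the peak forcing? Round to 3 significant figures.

Areal heat capacity C = ρ c_p D = 1020 × 4100 × 153 = 6.40×10^8 J/(m²·K).
ω = 2π / 3.15×10^7 s = 1.99×10^-7 s⁻¹.
Phase lag φ = arctan(Cω/λ) = arctan(127/19.6) = 1.42 rad.
Time lag = φ / ω = 1.42 / 1.99×10^-7 = 7.12×10^6 s = 82.4 days.

82.4 days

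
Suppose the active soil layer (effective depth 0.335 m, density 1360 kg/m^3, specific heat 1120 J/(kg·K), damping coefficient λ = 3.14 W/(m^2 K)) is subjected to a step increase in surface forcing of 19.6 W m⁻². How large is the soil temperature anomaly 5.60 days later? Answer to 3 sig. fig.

Areal heat capacity C = ρ c_p D = 1360 × 1120 × 0.335 = 5.10×10^5 J m⁻² K⁻¹.
τ = C / λ = 5.10×10^5 / 3.14 = 1.63×10^5 s.
Equilibrium anomaly ΔT_eq = F / λ = 19.6 / 3.14 = 6.24 K.
t = 5.60 days = 4.84×10^5 s, so t/τ = 2.98.
ΔT(t) = ΔT_eq (1 − e^(−t/τ)) = 6.24 × (1 − e^−2.98) = 5.92 K.

5.92 K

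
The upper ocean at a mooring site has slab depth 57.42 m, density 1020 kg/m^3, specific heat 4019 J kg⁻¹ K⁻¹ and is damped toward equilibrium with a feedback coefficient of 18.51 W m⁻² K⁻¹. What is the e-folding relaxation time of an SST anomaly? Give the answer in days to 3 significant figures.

Areal heat capacity C = ρ c_p D = 1020 × 4019 × 57.42 = 2.35×10^8 J/(m^2 K).
Relaxation time τ = C / λ = 2.35×10^8 / 18.51 = 1.27×10^7 s.
In days: 1.27×10^7 s / (86400 s/day) = 147 days.

147 days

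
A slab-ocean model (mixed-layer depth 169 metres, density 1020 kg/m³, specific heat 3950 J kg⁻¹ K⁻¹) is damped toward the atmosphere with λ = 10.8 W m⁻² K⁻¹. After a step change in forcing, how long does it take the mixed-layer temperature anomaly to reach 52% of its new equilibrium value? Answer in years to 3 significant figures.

Areal heat capacity C = ρ c_p D = 1020 × 3950 × 169 = 6.81×10^8 J/(m^2 K).
τ = C / λ = 6.81×10^8 / 10.8 = 6.30×10^7 s.
Fraction reached: 1 − e^(−t/τ) = 0.52 ⇒ t = −τ ln(1 − 0.52) = τ × 0.734.
t = 4.63×10^7 s = 1.47 years.

1.47 years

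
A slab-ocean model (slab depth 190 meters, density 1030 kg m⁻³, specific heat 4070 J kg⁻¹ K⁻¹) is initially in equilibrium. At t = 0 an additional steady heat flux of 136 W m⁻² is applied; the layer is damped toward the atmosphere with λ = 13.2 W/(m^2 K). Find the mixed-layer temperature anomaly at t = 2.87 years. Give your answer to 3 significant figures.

Areal heat capacity C = ρ c_p D = 1030 × 4070 × 190 = 7.96×10^8 J/(m^2 K).
τ = C / λ = 7.96×10^8 / 13.2 = 6.03×10^7 s.
Equilibrium anomaly ΔT_eq = F / λ = 136 / 13.2 = 10.3 K.
t = 2.87 years = 9.06×10^7 s, so t/τ = 1.50.
ΔT(t) = ΔT_eq (1 − e^(−t/τ)) = 10.3 × (1 − e^−1.50) = 8.01 K.

8.01 K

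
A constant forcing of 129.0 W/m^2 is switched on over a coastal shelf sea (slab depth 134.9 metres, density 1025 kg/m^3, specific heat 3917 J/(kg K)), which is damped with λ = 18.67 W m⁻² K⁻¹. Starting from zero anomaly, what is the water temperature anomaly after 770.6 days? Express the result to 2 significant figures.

6.2 K

Areal heat capacity C = ρ c_p D = 1025 × 3917 × 134.9 = 5.42×10^8 J/(m^2 K).
τ = C / λ = 5.42×10^8 / 18.67 = 2.90×10^7 s.
Equilibrium anomaly ΔT_eq = F / λ = 129.0 / 18.67 = 6.91 K.
t = 770.6 days = 6.66×10^7 s, so t/τ = 2.30.
ΔT(t) = ΔT_eq (1 − e^(−t/τ)) = 6.91 × (1 − e^−2.30) = 6.21 K.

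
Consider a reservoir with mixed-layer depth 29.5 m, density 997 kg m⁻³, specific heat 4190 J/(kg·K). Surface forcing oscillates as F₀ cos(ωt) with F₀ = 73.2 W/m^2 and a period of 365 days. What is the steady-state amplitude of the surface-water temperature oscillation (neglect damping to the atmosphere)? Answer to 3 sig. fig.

2.98 K

Areal heat capacity C = ρ c_p D = 997 × 4190 × 29.5 = 1.23×10^8 J/(m²·K).
Angular frequency ω = 2π / T = 2π / 3.15×10^7 s = 1.99×10^-7 s⁻¹.
Cω = 1.23×10^8 × 1.99×10^-7 = 24.6 W/(m²·K).
Amplitude A = F₀ / (Cω) = 73.2 / 24.6 = 2.98 K.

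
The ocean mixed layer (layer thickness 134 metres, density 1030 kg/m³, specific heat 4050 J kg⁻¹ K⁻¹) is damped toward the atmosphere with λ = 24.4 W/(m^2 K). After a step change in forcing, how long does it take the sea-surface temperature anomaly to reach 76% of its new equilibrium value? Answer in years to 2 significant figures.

Areal heat capacity C = ρ c_p D = 1030 × 4050 × 134 = 5.59×10^8 J/(m^2 K).
τ = C / λ = 5.59×10^8 / 24.4 = 2.29×10^7 s.
Fraction reached: 1 − e^(−t/τ) = 0.76 ⇒ t = −τ ln(1 − 0.76) = τ × 1.43.
t = 3.27×10^7 s = 1.04 years.

1.0 years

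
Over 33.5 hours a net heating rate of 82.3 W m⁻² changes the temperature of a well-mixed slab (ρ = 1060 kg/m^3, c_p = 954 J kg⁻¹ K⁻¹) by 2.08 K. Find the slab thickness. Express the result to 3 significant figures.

Heat input Q = F Δt = 82.3 × 1.21×10^5 s = 9.93×10^6 J/m².
Required areal heat capacity C = Q / ΔT = 4.77×10^6 J/(m²·K).
Depth D = C / (ρ c_p) = 4.77×10^6 / (1060 × 954) = 4.72 m.

4.72 m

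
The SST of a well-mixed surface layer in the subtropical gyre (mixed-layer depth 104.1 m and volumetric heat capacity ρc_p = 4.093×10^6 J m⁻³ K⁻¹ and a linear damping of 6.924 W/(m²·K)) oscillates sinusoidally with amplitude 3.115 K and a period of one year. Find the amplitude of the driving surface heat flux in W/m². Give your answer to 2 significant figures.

270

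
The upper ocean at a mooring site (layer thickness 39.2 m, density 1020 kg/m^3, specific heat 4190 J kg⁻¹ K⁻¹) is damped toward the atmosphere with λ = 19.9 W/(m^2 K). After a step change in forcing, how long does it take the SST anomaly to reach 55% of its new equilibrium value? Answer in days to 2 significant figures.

78 days

Areal heat capacity C = ρ c_p D = 1020 × 4190 × 39.2 = 1.68×10^8 J m⁻² K⁻¹.
τ = C / λ = 1.68×10^8 / 19.9 = 8.42×10^6 s.
Fraction reached: 1 − e^(−t/τ) = 0.55 ⇒ t = −τ ln(1 − 0.55) = τ × 0.799.
t = 6.72×10^6 s = 77.8 days.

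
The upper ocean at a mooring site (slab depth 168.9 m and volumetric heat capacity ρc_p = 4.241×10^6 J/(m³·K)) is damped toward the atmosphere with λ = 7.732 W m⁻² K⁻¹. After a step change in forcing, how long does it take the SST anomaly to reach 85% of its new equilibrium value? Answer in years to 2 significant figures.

5.6 years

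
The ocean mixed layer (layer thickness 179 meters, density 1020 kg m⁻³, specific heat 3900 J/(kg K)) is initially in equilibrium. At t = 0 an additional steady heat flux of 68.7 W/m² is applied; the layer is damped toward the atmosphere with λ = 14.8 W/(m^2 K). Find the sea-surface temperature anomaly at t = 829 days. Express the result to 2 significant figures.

Areal heat capacity C = ρ c_p D = 1020 × 3900 × 179 = 7.12×10^8 J/(m^2 K).
τ = C / λ = 7.12×10^8 / 14.8 = 4.81×10^7 s.
Equilibrium anomaly ΔT_eq = F / λ = 68.7 / 14.8 = 4.64 K.
t = 829 days = 7.16×10^7 s, so t/τ = 1.49.
ΔT(t) = ΔT_eq (1 − e^(−t/τ)) = 4.64 × (1 − e^−1.49) = 3.59 K.

3.6 K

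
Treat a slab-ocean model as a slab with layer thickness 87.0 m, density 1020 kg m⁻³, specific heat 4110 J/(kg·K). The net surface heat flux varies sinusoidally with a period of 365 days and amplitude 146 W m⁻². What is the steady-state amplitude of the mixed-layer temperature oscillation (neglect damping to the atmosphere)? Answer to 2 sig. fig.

2.0 K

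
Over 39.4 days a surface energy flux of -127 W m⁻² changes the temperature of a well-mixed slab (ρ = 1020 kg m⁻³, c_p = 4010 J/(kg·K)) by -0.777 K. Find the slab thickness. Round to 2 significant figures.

140 m

Heat input Q = F Δt = -127 × 3.40×10^6 s = -4.32×10^8 J/m².
Required areal heat capacity C = Q / ΔT = 5.56×10^8 J/(m²·K).
Depth D = C / (ρ c_p) = 5.56×10^8 / (1020 × 4010) = 136 m.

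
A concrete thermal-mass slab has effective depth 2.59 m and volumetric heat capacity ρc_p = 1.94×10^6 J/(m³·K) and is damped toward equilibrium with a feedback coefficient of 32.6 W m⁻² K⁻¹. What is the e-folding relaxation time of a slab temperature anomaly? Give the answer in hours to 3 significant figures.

42.8 hours

Areal heat capacity C = ρc_p × D = 1.94×10^6 × 2.59 = 5.02×10^6 J/(m^2 K).
Relaxation time τ = C / λ = 5.02×10^6 / 32.6 = 1.54×10^5 s.
In hours: 1.54×10^5 s / (3600 s/hour) = 42.8 hours.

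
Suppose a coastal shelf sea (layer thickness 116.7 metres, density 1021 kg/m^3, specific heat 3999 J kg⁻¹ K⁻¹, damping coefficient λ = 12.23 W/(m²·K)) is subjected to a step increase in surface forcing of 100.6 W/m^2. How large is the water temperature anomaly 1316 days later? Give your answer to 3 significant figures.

7.78 K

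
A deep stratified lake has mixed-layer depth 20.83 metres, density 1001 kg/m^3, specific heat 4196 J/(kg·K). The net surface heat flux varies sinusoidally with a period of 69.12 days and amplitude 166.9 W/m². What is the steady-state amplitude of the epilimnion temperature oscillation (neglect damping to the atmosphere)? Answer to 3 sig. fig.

1.81 K

Areal heat capacity C = ρ c_p D = 1001 × 4196 × 20.83 = 8.75×10^7 J/(m^2 K).
Angular frequency ω = 2π / T = 2π / 5.97×10^6 s = 1.05×10^-6 s⁻¹.
Cω = 8.75×10^7 × 1.05×10^-6 = 92.0 W/(m²·K).
Amplitude A = F₀ / (Cω) = 166.9 / 92.0 = 1.81 K.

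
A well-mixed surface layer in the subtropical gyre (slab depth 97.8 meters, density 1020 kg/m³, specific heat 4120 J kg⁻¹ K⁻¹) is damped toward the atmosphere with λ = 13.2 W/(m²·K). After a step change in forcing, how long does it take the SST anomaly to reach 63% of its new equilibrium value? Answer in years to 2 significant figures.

Areal heat capacity C = ρ c_p D = 1020 × 4120 × 97.8 = 4.11×10^8 J/(m²·K).
τ = C / λ = 4.11×10^8 / 13.2 = 3.11×10^7 s.
Fraction reached: 1 − e^(−t/τ) = 0.63 ⇒ t = −τ ln(1 − 0.63) = τ × 0.994.
t = 3.10×10^7 s = 0.981 years.

0.98 years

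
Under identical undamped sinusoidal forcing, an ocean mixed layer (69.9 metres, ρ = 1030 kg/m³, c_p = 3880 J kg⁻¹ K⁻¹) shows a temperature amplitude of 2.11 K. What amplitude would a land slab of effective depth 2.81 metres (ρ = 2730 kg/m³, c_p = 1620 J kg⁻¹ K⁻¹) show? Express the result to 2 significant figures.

C_ocean = 2.79×10^8 J/(m²·K); C_land = 1.24×10^7 J/(m²·K).
A ∝ 1/C ⇒ A_land = A_ocean × C_ocean/C_land = 2.11 × 22.5 = 47.4 K.

47 K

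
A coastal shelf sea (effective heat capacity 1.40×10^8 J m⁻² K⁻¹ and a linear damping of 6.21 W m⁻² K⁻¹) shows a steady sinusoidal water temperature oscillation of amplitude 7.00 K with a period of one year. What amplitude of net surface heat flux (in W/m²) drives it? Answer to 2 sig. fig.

Areal heat capacity C = 1.40×10^8 J m⁻² K⁻¹ (given).
ω = 2π / 3.15×10^7 s = 1.99×10^-7 s⁻¹.
√((Cω)² + λ²) = √((27.9)² + 6.21²) = 28.6 W/(m²·K).
F₀ = A × √((Cω)²+λ²) = 7.00 × 28.6 = 200 W/m².

200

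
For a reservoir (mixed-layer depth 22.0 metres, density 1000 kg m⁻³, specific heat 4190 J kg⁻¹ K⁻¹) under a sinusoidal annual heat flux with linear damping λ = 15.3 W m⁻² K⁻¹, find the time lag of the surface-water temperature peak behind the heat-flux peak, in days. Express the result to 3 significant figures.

Areal heat capacity C = ρ c_p D = 1000 × 4190 × 22.0 = 9.22×10^7 J/(m^2 K).
ω = 2π / 3.15×10^7 s = 1.99×10^-7 s⁻¹.
Phase lag φ = arctan(Cω/λ) = arctan(18.4/15.3) = 0.876 rad.
Time lag = φ / ω = 0.876 / 1.99×10^-7 = 4.40×10^6 s = 50.9 days.

50.9 days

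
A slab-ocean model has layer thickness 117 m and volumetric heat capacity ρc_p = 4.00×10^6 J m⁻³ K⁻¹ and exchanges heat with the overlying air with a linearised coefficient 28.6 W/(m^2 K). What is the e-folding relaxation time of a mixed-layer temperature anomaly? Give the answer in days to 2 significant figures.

190 days

Areal heat capacity C = ρc_p × D = 4.00×10^6 × 117 = 4.68×10^8 J/(m^2 K).
Relaxation time τ = C / λ = 4.68×10^8 / 28.6 = 1.64×10^7 s.
In days: 1.64×10^7 s / (86400 s/day) = 189 days.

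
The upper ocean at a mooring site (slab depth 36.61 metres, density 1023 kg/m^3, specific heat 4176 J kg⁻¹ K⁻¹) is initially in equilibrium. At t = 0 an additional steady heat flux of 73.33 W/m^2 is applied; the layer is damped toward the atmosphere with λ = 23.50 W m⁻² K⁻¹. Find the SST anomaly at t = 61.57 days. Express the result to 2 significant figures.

Areal heat capacity C = ρ c_p D = 1023 × 4176 × 36.61 = 1.56×10^8 J m⁻² K⁻¹.
τ = C / λ = 1.56×10^8 / 23.50 = 6.66×10^6 s.
Equilibrium anomaly ΔT_eq = F / λ = 73.33 / 23.50 = 3.12 K.
t = 61.57 days = 5.32×10^6 s, so t/τ = 0.799.
ΔT(t) = ΔT_eq (1 − e^(−t/τ)) = 3.12 × (1 − e^−0.799) = 1.72 K.

1.7 K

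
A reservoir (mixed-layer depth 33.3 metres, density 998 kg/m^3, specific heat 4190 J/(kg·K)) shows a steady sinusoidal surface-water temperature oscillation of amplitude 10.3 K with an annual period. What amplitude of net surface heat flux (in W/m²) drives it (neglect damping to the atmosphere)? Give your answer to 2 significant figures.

Areal heat capacity C = ρ c_p D = 998 × 4190 × 33.3 = 1.39×10^8 J/(m^2 K).
ω = 2π / 3.15×10^7 s = 1.99×10^-7 s⁻¹.
Cω = 1.39×10^8 × 1.99×10^-7 = 27.7 W/(m²·K).
F₀ = A × Cω = 10.3 × 27.7 = 286 W/m².

290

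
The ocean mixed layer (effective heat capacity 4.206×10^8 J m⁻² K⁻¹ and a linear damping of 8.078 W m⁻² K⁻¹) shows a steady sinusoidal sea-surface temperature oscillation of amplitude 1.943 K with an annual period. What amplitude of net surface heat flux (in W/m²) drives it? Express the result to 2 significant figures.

Areal heat capacity C = 4.206×10^8 J m⁻² K⁻¹ (given).
ω = 2π / 3.15×10^7 s = 1.99×10^-7 s⁻¹.
√((Cω)² + λ²) = √((83.8)² + 8.078²) = 84.2 W/(m²·K).
F₀ = A × √((Cω)²+λ²) = 1.943 × 84.2 = 164 W/m².

160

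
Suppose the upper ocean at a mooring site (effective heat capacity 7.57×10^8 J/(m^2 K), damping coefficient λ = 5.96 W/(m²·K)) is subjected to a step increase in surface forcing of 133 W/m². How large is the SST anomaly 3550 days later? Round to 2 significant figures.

20 K

Areal heat capacity C = 7.57×10^8 J/(m^2 K) (given).
τ = C / λ = 7.57×10^8 / 5.96 = 1.27×10^8 s.
Equilibrium anomaly ΔT_eq = F / λ = 133 / 5.96 = 22.3 K.
t = 3550 days = 3.07×10^8 s, so t/τ = 2.41.
ΔT(t) = ΔT_eq (1 − e^(−t/τ)) = 22.3 × (1 − e^−2.41) = 20.3 K.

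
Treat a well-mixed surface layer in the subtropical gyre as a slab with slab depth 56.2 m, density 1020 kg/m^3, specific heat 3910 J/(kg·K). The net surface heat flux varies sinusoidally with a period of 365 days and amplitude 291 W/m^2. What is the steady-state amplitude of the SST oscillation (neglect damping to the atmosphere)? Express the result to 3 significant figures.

6.52 K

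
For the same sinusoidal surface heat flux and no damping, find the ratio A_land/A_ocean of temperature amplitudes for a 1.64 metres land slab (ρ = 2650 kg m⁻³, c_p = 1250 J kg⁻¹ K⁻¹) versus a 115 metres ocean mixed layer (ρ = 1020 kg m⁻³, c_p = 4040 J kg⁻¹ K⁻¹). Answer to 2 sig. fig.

87

C_ocean = 1020 × 4040 × 115 = 4.74×10^8 J/(m²·K).
C_land = 2650 × 1250 × 1.64 = 5.43×10^6 J/(m²·K).
Undamped amplitude ∝ 1/C, so A_land/A_ocean = C_ocean/C_land = 87.2.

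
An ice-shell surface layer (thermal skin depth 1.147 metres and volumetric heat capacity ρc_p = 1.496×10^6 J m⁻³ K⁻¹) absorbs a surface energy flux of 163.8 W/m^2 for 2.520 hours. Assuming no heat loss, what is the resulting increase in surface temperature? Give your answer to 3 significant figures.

Areal heat capacity C = ρc_p × D = 1.496×10^6 × 1.147 = 1.72×10^6 J/(m²·K).
Net heat input Q = F Δt = 163.8 × (2.520 hours × 3600 s/hour) = 1.49×10^6 J/m².
ΔT = Q / C = 1.49×10^6 / 1.72×10^6 = 0.866 K.

0.866 K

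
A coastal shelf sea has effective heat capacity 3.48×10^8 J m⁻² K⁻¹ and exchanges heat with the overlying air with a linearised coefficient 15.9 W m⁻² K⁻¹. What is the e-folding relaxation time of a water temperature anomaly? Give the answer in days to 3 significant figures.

Areal heat capacity C = 3.48×10^8 J m⁻² K⁻¹ (given).
Relaxation time τ = C / λ = 3.48×10^8 / 15.9 = 2.19×10^7 s.
In days: 2.19×10^7 s / (86400 s/day) = 253 days.

253 days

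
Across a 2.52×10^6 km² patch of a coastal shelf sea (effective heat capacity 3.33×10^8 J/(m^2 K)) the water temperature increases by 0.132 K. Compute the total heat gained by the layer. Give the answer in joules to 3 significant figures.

1.11×10^20 J

Areal heat capacity C = 3.33×10^8 J/(m^2 K) (given).
Heat per unit area: q = C ΔT = 3.33×10^8 × 0.132 = 4.40×10^7 J/m².
Total heat: Q = q × A = 4.40×10^7 × (2.52×10^6 × 10⁶ m²) = 1.11×10^20 J.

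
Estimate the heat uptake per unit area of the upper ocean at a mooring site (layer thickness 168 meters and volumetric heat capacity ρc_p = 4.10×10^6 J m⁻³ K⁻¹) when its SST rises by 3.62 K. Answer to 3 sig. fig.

Areal heat capacity C = ρc_p × D = 4.10×10^6 × 168 = 6.89×10^8 J m⁻² K⁻¹.
ΔQ = C ΔT = 6.89×10^8 × 3.62 = 2.49×10^9 J/m².

2.49×10^9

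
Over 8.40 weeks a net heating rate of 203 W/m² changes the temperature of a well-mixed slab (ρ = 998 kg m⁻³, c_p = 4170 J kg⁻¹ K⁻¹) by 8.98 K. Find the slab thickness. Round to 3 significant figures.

27.6 m

Heat input Q = F Δt = 203 × 5.08×10^6 s = 1.03×10^9 J/m².
Required areal heat capacity C = Q / ΔT = 1.15×10^8 J/(m²·K).
Depth D = C / (ρ c_p) = 1.15×10^8 / (998 × 4170) = 27.6 m.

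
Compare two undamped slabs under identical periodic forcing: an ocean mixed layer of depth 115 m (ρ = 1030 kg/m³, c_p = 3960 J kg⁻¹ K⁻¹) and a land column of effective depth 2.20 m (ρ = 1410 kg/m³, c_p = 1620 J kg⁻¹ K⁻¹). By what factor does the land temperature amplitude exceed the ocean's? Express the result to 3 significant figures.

93.3

C_ocean = 1030 × 3960 × 115 = 4.69×10^8 J/(m²·K).
C_land = 1410 × 1620 × 2.20 = 5.03×10^6 J/(m²·K).
Undamped amplitude ∝ 1/C, so A_land/A_ocean = C_ocean/C_land = 93.3.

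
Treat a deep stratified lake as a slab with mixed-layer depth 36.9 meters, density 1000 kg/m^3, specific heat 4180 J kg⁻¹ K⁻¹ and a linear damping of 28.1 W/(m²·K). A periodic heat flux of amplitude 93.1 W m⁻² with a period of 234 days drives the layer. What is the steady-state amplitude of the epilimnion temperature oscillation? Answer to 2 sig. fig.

1.7 K

Areal heat capacity C = ρ c_p D = 1000 × 4180 × 36.9 = 1.54×10^8 J/(m²·K).
Angular frequency ω = 2π / T = 2π / 2.02×10^7 s = 3.11×10^-7 s⁻¹.
√((Cω)² + λ²) = √((47.9)² + 28.1²) = 55.6 W/(m²·K).
Amplitude A = F₀ / √((Cω)²+λ²) = 93.1 / 55.6 = 1.68 K.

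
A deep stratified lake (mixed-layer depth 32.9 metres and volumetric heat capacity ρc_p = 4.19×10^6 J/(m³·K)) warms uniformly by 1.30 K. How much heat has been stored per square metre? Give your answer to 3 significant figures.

1.79×10^8

Areal heat capacity C = ρc_p × D = 4.19×10^6 × 32.9 = 1.38×10^8 J/(m^2 K).
ΔQ = C ΔT = 1.38×10^8 × 1.30 = 1.79×10^8 J/m².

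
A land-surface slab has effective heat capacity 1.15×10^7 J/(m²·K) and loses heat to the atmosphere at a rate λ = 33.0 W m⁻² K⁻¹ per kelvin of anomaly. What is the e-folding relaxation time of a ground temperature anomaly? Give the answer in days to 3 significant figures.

4.03 days

Areal heat capacity C = 1.15×10^7 J/(m²·K) (given).
Relaxation time τ = C / λ = 1.15×10^7 / 33.0 = 3.48×10^5 s.
In days: 3.48×10^5 s / (86400 s/day) = 4.03 days.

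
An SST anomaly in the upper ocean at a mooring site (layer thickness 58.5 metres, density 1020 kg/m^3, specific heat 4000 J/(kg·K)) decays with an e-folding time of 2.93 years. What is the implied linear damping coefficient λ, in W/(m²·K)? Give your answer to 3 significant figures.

2.58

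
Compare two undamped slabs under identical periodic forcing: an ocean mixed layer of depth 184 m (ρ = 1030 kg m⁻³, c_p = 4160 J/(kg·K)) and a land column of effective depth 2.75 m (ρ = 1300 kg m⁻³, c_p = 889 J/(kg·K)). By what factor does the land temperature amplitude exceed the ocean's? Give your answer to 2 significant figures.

250

C_ocean = 1030 × 4160 × 184 = 7.88×10^8 J/(m²·K).
C_land = 1300 × 889 × 2.75 = 3.18×10^6 J/(m²·K).
Undamped amplitude ∝ 1/C, so A_land/A_ocean = C_ocean/C_land = 248.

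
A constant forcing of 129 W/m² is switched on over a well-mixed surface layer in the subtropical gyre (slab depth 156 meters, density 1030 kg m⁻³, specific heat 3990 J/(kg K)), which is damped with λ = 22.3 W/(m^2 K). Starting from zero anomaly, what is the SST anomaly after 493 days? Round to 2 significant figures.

Areal heat capacity C = ρ c_p D = 1030 × 3990 × 156 = 6.41×10^8 J/(m²·K).
τ = C / λ = 6.41×10^8 / 22.3 = 2.87×10^7 s.
Equilibrium anomaly ΔT_eq = F / λ = 129 / 22.3 = 5.78 K.
t = 493 days = 4.26×10^7 s, so t/τ = 1.48.
ΔT(t) = ΔT_eq (1 − e^(−t/τ)) = 5.78 × (1 − e^−1.48) = 4.47 K.

4.5 K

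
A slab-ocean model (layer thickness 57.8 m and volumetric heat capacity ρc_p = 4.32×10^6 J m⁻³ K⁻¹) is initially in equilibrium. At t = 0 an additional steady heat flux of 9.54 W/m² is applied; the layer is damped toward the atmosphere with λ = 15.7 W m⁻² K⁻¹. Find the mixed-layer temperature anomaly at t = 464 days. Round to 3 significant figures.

0.559 K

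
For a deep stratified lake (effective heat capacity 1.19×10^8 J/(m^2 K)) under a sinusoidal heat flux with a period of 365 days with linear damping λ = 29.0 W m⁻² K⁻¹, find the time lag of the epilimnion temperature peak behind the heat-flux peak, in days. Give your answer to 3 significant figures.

39.8 days

Areal heat capacity C = 1.19×10^8 J/(m^2 K) (given).
ω = 2π / 3.15×10^7 s = 1.99×10^-7 s⁻¹.
Phase lag φ = arctan(Cω/λ) = arctan(23.7/29.0) = 0.685 rad.
Time lag = φ / ω = 0.685 / 1.99×10^-7 = 3.44×10^6 s = 39.8 days.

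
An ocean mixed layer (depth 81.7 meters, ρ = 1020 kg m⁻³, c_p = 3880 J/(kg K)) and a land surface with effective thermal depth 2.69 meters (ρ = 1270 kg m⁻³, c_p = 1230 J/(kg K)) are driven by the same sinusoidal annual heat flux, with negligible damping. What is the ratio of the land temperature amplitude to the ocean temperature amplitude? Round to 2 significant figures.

C_ocean = 1020 × 3880 × 81.7 = 3.23×10^8 J/(m²·K).
C_land = 1270 × 1230 × 2.69 = 4.20×10^6 J/(m²·K).
Undamped amplitude ∝ 1/C, so A_land/A_ocean = C_ocean/C_land = 76.9.

77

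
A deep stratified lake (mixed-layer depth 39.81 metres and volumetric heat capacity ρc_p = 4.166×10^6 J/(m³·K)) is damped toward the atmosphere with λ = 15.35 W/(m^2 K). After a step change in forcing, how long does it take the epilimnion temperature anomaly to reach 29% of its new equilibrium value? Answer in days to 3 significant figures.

42.8 days

Areal heat capacity C = ρc_p × D = 4.166×10^6 × 39.81 = 1.66×10^8 J/(m²·K).
τ = C / λ = 1.66×10^8 / 15.35 = 1.08×10^7 s.
Fraction reached: 1 − e^(−t/τ) = 0.29 ⇒ t = −τ ln(1 − 0.29) = τ × 0.342.
t = 3.70×10^6 s = 42.8 days.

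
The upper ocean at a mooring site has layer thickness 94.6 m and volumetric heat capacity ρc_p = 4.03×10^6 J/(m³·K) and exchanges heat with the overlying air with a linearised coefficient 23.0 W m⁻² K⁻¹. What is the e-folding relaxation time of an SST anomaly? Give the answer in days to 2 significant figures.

190 days

Areal heat capacity C = ρc_p × D = 4.03×10^6 × 94.6 = 3.81×10^8 J m⁻² K⁻¹.
Relaxation time τ = C / λ = 3.81×10^8 / 23.0 = 1.66×10^7 s.
In days: 1.66×10^7 s / (86400 s/day) = 192 days.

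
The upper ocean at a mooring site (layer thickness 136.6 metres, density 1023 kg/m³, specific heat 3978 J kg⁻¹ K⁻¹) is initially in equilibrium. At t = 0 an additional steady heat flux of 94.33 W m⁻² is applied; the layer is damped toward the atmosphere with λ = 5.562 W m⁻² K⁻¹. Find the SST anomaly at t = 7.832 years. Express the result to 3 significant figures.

15.5 K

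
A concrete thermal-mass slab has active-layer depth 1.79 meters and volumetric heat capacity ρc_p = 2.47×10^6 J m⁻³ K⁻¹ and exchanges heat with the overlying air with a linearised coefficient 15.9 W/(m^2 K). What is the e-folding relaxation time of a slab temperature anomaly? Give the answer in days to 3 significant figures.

Areal heat capacity C = ρc_p × D = 2.47×10^6 × 1.79 = 4.42×10^6 J/(m^2 K).
Relaxation time τ = C / λ = 4.42×10^6 / 15.9 = 2.78×10^5 s.
In days: 2.78×10^5 s / (86400 s/day) = 3.22 days.

3.22 days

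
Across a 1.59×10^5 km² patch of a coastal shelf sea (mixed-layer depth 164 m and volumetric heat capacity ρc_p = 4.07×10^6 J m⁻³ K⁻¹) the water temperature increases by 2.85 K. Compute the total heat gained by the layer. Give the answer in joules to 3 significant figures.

3.02×10^20 J

Areal heat capacity C = ρc_p × D = 4.07×10^6 × 164 = 6.67×10^8 J/(m^2 K).
Heat per unit area: q = C ΔT = 6.67×10^8 × 2.85 = 1.90×10^9 J/m².
Total heat: Q = q × A = 1.90×10^9 × (1.59×10^5 × 10⁶ m²) = 3.02×10^20 J.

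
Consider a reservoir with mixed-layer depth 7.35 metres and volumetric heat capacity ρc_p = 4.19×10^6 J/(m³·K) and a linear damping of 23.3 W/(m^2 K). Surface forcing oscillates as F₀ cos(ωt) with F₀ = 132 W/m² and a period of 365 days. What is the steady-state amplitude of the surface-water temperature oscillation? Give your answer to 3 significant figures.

Areal heat capacity C = ρc_p × D = 4.19×10^6 × 7.35 = 3.08×10^7 J/(m²·K).
Angular frequency ω = 2π / T = 2π / 3.15×10^7 s = 1.99×10^-7 s⁻¹.
√((Cω)² + λ²) = √((6.14)² + 23.3²) = 24.1 W/(m²·K).
Amplitude A = F₀ / √((Cω)²+λ²) = 132 / 24.1 = 5.48 K.

5.48 K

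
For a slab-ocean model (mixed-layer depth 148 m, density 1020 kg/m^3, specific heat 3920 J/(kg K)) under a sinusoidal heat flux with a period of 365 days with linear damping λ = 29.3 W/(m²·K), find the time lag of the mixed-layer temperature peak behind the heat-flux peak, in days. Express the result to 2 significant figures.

77 days

Areal heat capacity C = ρ c_p D = 1020 × 3920 × 148 = 5.92×10^8 J/(m²·K).
ω = 2π / 3.15×10^7 s = 1.99×10^-7 s⁻¹.
Phase lag φ = arctan(Cω/λ) = arctan(118/29.3) = 1.33 rad.
Time lag = φ / ω = 1.33 / 1.99×10^-7 = 6.66×10^6 s = 77.1 days.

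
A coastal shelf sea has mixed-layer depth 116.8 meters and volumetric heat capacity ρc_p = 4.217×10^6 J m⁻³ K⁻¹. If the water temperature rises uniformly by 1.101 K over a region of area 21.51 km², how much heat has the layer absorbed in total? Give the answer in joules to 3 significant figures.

1.17×10^16 J

Areal heat capacity C = ρc_p × D = 4.217×10^6 × 116.8 = 4.93×10^8 J m⁻² K⁻¹.
Heat per unit area: q = C ΔT = 4.93×10^8 × 1.101 = 5.42×10^8 J/m².
Total heat: Q = q × A = 5.42×10^8 × (21.51 × 10⁶ m²) = 1.17×10^16 J.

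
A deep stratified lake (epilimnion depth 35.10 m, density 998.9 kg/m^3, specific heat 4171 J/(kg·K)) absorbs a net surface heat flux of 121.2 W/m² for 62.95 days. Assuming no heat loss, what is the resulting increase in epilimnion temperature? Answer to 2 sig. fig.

4.5 K

Areal heat capacity C = ρ c_p D = 998.9 × 4171 × 35.10 = 1.46×10^8 J/(m^2 K).
Net heat input Q = F Δt = 121.2 × (62.95 days × 86400 s/day) = 6.59×10^8 J/m².
ΔT = Q / C = 6.59×10^8 / 1.46×10^8 = 4.51 K.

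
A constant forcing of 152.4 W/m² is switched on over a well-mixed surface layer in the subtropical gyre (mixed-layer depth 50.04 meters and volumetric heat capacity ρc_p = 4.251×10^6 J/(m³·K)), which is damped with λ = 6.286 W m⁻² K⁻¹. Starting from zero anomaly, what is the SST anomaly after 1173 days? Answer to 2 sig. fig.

23 K

Areal heat capacity C = ρc_p × D = 4.251×10^6 × 50.04 = 2.13×10^8 J/(m^2 K).
τ = C / λ = 2.13×10^8 / 6.286 = 3.38×10^7 s.
Equilibrium anomaly ΔT_eq = F / λ = 152.4 / 6.286 = 24.2 K.
t = 1173 days = 1.01×10^8 s, so t/τ = 2.99.
ΔT(t) = ΔT_eq (1 − e^(−t/τ)) = 24.2 × (1 − e^−2.99) = 23.0 K.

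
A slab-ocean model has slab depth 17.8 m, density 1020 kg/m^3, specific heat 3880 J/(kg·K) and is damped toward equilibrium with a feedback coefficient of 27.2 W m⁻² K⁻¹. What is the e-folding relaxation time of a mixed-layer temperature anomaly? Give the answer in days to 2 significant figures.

Areal heat capacity C = ρ c_p D = 1020 × 3880 × 17.8 = 7.04×10^7 J/(m^2 K).
Relaxation time τ = C / λ = 7.04×10^7 / 27.2 = 2.59×10^6 s.
In days: 2.59×10^6 s / (86400 s/day) = 30.0 days.

30 days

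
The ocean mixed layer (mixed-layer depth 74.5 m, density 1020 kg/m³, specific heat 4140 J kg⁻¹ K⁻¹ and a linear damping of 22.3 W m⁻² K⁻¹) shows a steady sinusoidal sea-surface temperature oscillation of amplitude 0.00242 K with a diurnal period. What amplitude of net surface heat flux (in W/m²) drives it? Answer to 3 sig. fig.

Areal heat capacity C = ρ c_p D = 1020 × 4140 × 74.5 = 3.15×10^8 J/(m²·K).
ω = 2π / 86400 s = 7.27×10^-5 s⁻¹.
√((Cω)² + λ²) = √((22900)² + 22.3²) = 22900 W/(m²·K).
F₀ = A × √((Cω)²+λ²) = 0.00242 × 22900 = 55.4 W/m².

55.4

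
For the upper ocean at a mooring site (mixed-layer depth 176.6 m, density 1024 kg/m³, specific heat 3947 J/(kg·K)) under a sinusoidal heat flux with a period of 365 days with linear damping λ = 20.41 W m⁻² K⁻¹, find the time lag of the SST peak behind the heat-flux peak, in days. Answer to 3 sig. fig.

Areal heat capacity C = ρ c_p D = 1024 × 3947 × 176.6 = 7.14×10^8 J/(m²·K).
ω = 2π / 3.15×10^7 s = 1.99×10^-7 s⁻¹.
Phase lag φ = arctan(Cω/λ) = arctan(142/20.41) = 1.43 rad.
Time lag = φ / ω = 1.43 / 1.99×10^-7 = 7.17×10^6 s = 83.0 days.

83.0 days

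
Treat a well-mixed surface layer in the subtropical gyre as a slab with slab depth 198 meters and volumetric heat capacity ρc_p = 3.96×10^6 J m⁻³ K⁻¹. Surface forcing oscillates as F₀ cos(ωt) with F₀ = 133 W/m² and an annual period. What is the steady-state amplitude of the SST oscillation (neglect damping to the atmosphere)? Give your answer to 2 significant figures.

Areal heat capacity C = ρc_p × D = 3.96×10^6 × 198 = 7.84×10^8 J m⁻² K⁻¹.
Angular frequency ω = 2π / T = 2π / 3.15×10^7 s = 1.99×10^-7 s⁻¹.
Cω = 7.84×10^8 × 1.99×10^-7 = 156 W/(m²·K).
Amplitude A = F₀ / (Cω) = 133 / 156 = 0.851 K.

0.85 K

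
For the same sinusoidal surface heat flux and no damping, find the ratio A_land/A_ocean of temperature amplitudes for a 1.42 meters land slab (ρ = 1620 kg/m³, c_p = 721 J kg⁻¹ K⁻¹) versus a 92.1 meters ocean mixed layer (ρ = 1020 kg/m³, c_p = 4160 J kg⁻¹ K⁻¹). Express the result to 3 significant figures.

236

C_ocean = 1020 × 4160 × 92.1 = 3.91×10^8 J/(m²·K).
C_land = 1620 × 721 × 1.42 = 1.66×10^6 J/(m²·K).
Undamped amplitude ∝ 1/C, so A_land/A_ocean = C_ocean/C_land = 236.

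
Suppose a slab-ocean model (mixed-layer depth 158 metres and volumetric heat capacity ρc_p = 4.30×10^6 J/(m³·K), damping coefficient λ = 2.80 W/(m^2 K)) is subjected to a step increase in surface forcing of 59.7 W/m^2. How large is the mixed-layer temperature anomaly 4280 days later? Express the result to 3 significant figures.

Areal heat capacity C = ρc_p × D = 4.30×10^6 × 158 = 6.79×10^8 J/(m²·K).
τ = C / λ = 6.79×10^8 / 2.80 = 2.43×10^8 s.
Equilibrium anomaly ΔT_eq = F / λ = 59.7 / 2.80 = 21.3 K.
t = 4280 days = 3.70×10^8 s, so t/τ = 1.52.
ΔT(t) = ΔT_eq (1 − e^(−t/τ)) = 21.3 × (1 − e^−1.52) = 16.7 K.

16.7 K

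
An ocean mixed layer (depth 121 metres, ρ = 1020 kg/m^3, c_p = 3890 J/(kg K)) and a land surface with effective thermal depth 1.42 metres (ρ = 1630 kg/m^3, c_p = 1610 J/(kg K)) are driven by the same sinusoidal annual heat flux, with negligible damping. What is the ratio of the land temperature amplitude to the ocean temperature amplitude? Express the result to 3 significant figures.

129

C_ocean = 1020 × 3890 × 121 = 4.80×10^8 J/(m²·K).
C_land = 1630 × 1610 × 1.42 = 3.73×10^6 J/(m²·K).
Undamped amplitude ∝ 1/C, so A_land/A_ocean = C_ocean/C_land = 129.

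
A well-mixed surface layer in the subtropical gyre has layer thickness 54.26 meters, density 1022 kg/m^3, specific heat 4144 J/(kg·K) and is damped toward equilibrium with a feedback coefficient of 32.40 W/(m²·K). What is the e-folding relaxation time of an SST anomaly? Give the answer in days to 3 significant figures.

82.1 days

Areal heat capacity C = ρ c_p D = 1022 × 4144 × 54.26 = 2.30×10^8 J m⁻² K⁻¹.
Relaxation time τ = C / λ = 2.30×10^8 / 32.40 = 7.09×10^6 s.
In days: 7.09×10^6 s / (86400 s/day) = 82.1 days.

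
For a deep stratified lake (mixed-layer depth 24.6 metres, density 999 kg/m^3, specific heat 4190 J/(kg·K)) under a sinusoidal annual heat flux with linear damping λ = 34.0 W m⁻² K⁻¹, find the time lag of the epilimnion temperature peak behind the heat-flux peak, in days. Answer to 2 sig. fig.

Areal heat capacity C = ρ c_p D = 999 × 4190 × 24.6 = 1.03×10^8 J m⁻² K⁻¹.
ω = 2π / 3.15×10^7 s = 1.99×10^-7 s⁻¹.
Phase lag φ = arctan(Cω/λ) = arctan(20.5/34.0) = 0.543 rad.
Time lag = φ / ω = 0.543 / 1.99×10^-7 = 2.72×10^6 s = 31.5 days.

32 days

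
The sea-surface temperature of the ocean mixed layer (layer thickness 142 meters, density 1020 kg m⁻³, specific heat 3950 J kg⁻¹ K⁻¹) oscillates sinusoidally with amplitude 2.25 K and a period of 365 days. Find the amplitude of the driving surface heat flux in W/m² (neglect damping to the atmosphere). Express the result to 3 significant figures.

256

Areal heat capacity C = ρ c_p D = 1020 × 3950 × 142 = 5.72×10^8 J/(m²·K).
ω = 2π / 3.15×10^7 s = 1.99×10^-7 s⁻¹.
Cω = 5.72×10^8 × 1.99×10^-7 = 114 W/(m²·K).
F₀ = A × Cω = 2.25 × 114 = 256 W/m².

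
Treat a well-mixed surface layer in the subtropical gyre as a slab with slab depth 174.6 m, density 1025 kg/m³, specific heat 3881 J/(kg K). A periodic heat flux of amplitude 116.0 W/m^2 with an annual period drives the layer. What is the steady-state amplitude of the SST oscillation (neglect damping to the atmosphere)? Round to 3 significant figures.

Areal heat capacity C = ρ c_p D = 1025 × 3881 × 174.6 = 6.95×10^8 J/(m²·K).
Angular frequency ω = 2π / T = 2π / 3.15×10^7 s = 1.99×10^-7 s⁻¹.
Cω = 6.95×10^8 × 1.99×10^-7 = 138 W/(m²·K).
Amplitude A = F₀ / (Cω) = 116.0 / 138 = 0.838 K.

0.838 K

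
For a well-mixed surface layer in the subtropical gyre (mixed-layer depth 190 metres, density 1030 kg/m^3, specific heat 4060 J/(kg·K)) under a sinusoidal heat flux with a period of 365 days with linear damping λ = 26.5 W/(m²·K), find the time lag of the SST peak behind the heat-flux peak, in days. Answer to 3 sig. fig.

81.6 days

Areal heat capacity C = ρ c_p D = 1030 × 4060 × 190 = 7.95×10^8 J m⁻² K⁻¹.
ω = 2π / 3.15×10^7 s = 1.99×10^-7 s⁻¹.
Phase lag φ = arctan(Cω/λ) = arctan(158/26.5) = 1.40 rad.
Time lag = φ / ω = 1.40 / 1.99×10^-7 = 7.05×10^6 s = 81.6 days.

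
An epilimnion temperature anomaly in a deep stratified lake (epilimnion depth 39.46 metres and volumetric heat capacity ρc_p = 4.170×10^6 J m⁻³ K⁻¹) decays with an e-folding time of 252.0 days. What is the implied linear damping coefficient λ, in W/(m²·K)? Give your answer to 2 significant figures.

7.6

Areal heat capacity C = ρc_p × D = 4.170×10^6 × 39.46 = 1.65×10^8 J/(m²·K).
τ = 252.0 days = 2.18×10^7 s.
λ = C / τ = 1.65×10^8 / 2.18×10^7 = 7.56 W/(m²·K).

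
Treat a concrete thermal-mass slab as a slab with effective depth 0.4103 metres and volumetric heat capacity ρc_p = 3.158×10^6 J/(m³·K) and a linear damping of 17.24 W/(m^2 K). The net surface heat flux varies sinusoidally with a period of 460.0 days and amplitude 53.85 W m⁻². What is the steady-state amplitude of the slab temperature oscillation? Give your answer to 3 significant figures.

3.12 K

Areal heat capacity C = ρc_p × D = 3.158×10^6 × 0.4103 = 1.30×10^6 J m⁻² K⁻¹.
Angular frequency ω = 2π / T = 2π / 3.97×10^7 s = 1.58×10^-7 s⁻¹.
√((Cω)² + λ²) = √((0.205)² + 17.24²) = 17.2 W/(m²·K).
Amplitude A = F₀ / √((Cω)²+λ²) = 53.85 / 17.2 = 3.12 K.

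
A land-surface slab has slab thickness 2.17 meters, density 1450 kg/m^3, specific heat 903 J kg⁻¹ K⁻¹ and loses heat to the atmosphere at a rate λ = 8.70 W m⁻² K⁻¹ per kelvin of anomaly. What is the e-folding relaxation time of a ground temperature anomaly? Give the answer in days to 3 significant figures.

Areal heat capacity C = ρ c_p D = 1450 × 903 × 2.17 = 2.84×10^6 J/(m²·K).
Relaxation time τ = C / λ = 2.84×10^6 / 8.70 = 3.27×10^5 s.
In days: 3.27×10^5 s / (86400 s/day) = 3.78 days.

3.78 days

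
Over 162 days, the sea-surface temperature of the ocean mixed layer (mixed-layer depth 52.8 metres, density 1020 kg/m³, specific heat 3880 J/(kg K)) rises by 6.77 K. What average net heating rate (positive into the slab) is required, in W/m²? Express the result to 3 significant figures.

101

Areal heat capacity C = ρ c_p D = 1020 × 3880 × 52.8 = 2.09×10^8 J m⁻² K⁻¹.
Required heat per unit area: Q = C ΔT = 2.09×10^8 × 6.77 = 1.41×10^9 J/m².
Flux F = Q / Δt = 1.41×10^9 / 1.40×10^7 s = 101 W/m².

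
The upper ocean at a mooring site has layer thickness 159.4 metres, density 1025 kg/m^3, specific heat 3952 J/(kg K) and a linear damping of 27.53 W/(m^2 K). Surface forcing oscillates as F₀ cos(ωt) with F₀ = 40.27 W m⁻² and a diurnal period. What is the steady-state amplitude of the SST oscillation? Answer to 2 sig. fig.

8.6×10^-4 K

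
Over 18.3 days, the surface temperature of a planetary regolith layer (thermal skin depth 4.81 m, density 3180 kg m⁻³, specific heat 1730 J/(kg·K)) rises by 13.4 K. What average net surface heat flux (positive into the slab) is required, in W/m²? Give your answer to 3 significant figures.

224

Areal heat capacity C = ρ c_p D = 3180 × 1730 × 4.81 = 2.65×10^7 J m⁻² K⁻¹.
Required heat per unit area: Q = C ΔT = 2.65×10^7 × 13.4 = 3.55×10^8 J/m².
Flux F = Q / Δt = 3.55×10^8 / 1.58×10^6 s = 224 W/m².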